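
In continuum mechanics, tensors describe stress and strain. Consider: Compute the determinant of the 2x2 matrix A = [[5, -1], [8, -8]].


For a 2x2 matrix [[a, b], [c, d]], det = a*d - b*c.
a = 5, b = -1, c = 8, d = -8
a*d = 5 * -8 = -40
b*c = -1 * 8 = -8
det = -40 - -8 = -32

-32


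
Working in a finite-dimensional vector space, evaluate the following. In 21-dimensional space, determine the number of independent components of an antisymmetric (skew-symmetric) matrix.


An antisymmetric rank-2 tensor satisfies A_{ij} = -A_{ji}, so diagonal entries are zero.
The independent components are the upper-triangular entries: C(n, 2) = n(n-1)/2.
n = 21
C(21, 2) = 21 * 20 / 2 = 420 / 2 = 210

210


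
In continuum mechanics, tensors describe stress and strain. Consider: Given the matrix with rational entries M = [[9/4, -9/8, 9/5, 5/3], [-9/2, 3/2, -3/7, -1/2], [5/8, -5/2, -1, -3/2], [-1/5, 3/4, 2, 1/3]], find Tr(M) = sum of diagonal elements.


The trace is the sum of diagonal entries.
Diagonal: M[1,1] = 9/4, M[2,2] = 3/2, M[3,3] = -1, M[4,4] = 1/3
Tr(M) = 9/4 + 3/2 + -1 + 1/3
Computing step by step:
After adding M[1,1]: 9/4
After adding M[2,2]: 15/4
After adding M[3,3]: 11/4
After adding M[4,4]: 37/12
Tr(M) = 37/12

37/12


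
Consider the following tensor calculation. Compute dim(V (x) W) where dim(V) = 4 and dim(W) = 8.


The dimension of a tensor product is the product of dimensions.
dim(V) = 4, dim(W) = 8
dim(V (x) W) = 4 * 8 = 32

32


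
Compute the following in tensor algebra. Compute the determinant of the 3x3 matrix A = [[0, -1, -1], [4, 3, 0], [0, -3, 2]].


Expanding along the first row, det(A) = a11*M_11 - a12*M_12 + a13*M_13, where M_1j is the (1,j) minor.
Minor M_11 = 3*2 - 0*-3 = 6
Minor M_12 = 4*2 - 0*0 = 8
Minor M_13 = 4*-3 - 3*0 = -12
det = 0*(6) - -1*(8) + -1*(-12)
    = 0 - -8 + 12
    = 20

20


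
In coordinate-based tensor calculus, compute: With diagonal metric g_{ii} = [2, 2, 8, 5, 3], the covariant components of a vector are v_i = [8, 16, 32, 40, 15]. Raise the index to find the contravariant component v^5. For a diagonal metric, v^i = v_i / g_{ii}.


To raise an index with a diagonal metric: v^i = v_i / g_{ii}.
For index 5: v_5 = 15, g_{55} = 3
v^5 = 15 / 3 = 5

5


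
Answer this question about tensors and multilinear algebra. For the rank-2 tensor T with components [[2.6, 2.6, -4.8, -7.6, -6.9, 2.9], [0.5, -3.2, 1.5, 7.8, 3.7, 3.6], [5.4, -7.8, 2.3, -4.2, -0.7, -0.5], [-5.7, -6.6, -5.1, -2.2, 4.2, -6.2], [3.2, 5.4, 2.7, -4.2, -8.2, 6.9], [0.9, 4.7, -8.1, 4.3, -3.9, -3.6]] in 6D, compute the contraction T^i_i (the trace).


The contraction (trace) of a rank-2 tensor is the sum of its diagonal elements.
Diagonal entries: A[1,1] = 2.6, A[2,2] = -3.2, A[3,3] = 2.3, A[4,4] = -2.2, A[5,5] = -8.2, A[6,6] = -3.6
Tr(A) = 2.6 + -3.2 + 2.3 + -2.2 + -8.2 + -3.6 = -12.3

-12.3


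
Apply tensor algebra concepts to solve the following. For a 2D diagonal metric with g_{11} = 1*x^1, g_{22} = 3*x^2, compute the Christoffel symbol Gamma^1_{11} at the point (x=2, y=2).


For a diagonal metric, Gamma^k_{ij} = (1/2) g^{kk} (dg_{ik}/dx_j + dg_{jk}/dx_i - dg_{ij}/dx_k).
The metric is diagonal, so g_{ab} = 0 for a != b.
At the given point: g_{11} = 2, g_{22} = 12
g^{11} = 1/2
dg_{11}/dx_1 = dg_{11}/dx_1 = 1
dg_{11}/dx_1 = dg_{11}/dx_1 = 1
dg_{11}/dx_1 = dg_{11}/dx_1 = 1
Numerator = 1 + 1 - 1 = 1
Gamma^1_{11} = 1 / (2 * 2) = 1/4

1/4


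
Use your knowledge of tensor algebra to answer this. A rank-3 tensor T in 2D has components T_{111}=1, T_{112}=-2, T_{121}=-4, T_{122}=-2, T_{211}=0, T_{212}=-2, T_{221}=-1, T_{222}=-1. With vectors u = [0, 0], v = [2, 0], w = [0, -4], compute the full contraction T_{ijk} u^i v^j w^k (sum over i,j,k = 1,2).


S = sum over i,j,k of T_{ijk} u_i v_j w_k. Expanding all 8 terms:
T_{111}*u_1*v_1*w_1 = 1*0*2*0 = 0  (running total: 0)
T_{112}*u_1*v_1*w_2 = -2*0*2*-4 = 0  (running total: 0)
T_{121}*u_1*v_2*w_1 = -4*0*0*0 = 0  (running total: 0)
T_{122}*u_1*v_2*w_2 = -2*0*0*-4 = 0  (running total: 0)
T_{211}*u_2*v_1*w_1 = 0*0*2*0 = 0  (running total: 0)
T_{212}*u_2*v_1*w_2 = -2*0*2*-4 = 0  (running total: 0)
T_{221}*u_2*v_2*w_1 = -1*0*0*0 = 0  (running total: 0)
T_{222}*u_2*v_2*w_2 = -1*0*0*-4 = 0  (running total: 0)
S = 0

0


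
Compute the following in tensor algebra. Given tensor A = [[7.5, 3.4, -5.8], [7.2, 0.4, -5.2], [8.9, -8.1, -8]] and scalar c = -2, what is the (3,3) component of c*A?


Scalar multiplication: (cA)_{ij} = c * A_{ij}.
c = -2
A_{33} = -8
(cA)_{33} = -2 * -8 = 16

16


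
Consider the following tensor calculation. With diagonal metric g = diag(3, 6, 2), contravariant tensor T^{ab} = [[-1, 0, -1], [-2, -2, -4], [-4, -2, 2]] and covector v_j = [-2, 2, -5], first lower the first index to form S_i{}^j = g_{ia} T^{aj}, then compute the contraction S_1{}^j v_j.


Step 1: lower the first index. For a diagonal metric, g_{ia} T^{aj} = g_{ii} T^{ij} (no sum on i).
g_{11} = 3
S_1{}^1 = 3 * T^{11} = 3 * -1 = -3
S_1{}^2 = 3 * T^{12} = 3 * 0 = 0
S_1{}^3 = 3 * T^{13} = 3 * -1 = -3
Step 2: contract S_1{}^j with v_j.
S_1{}^1 * v_1 = -3 * -2 = 6
S_1{}^2 * v_2 = 0 * 2 = 0
S_1{}^3 * v_3 = -3 * -5 = 15
Result = 6 + 0 + 15 = 21

21


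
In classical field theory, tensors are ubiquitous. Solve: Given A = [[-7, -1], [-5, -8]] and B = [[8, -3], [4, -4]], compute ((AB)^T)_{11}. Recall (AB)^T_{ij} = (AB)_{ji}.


(AB)^T_{ij} = (AB)_{ji} = sum_k A_{jk} B_{ki}.
For i=1, j=1 we need (AB)_{11}:
A_{11} * B_{11} = -7 * 8 = -56
A_{12} * B_{21} = -1 * 4 = -4
Sum = -56 + -4 = -60

-60


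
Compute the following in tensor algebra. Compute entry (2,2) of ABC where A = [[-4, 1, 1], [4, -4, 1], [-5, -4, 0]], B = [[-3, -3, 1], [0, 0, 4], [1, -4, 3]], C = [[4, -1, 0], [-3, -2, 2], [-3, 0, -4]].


(ABC)_{22} = sum_m (AB)_{2m} C_{m2}. First compute row 2 of AB.
(AB)_{21} = 4*-3 + -4*0 + 1*1 = -11
(AB)_{22} = 4*-3 + -4*0 + 1*-4 = -16
(AB)_{23} = 4*1 + -4*4 + 1*3 = -9
Now contract with column 2 of C:
(AB)_{21} * C_{12} = -11 * -1 = 11
(AB)_{22} * C_{22} = -16 * -2 = 32
(AB)_{23} * C_{32} = -9 * 0 = 0
(ABC)_{22} = 11 + 32 + 0 = 43

43


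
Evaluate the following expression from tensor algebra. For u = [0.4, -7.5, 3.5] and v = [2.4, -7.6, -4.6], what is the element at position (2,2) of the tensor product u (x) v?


The outer product entry T_{ij} = u_i * v_j.
We need i=2, j=2.
u_2 = -7.5, v_2 = -7.6
T_{2,2} = -7.5 * -7.6 = 57

57


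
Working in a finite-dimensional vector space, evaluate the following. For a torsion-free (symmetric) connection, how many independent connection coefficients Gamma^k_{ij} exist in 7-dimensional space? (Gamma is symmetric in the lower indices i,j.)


Christoffel symbols Gamma^k_{ij} are symmetric in i,j, so there are d * d(d+1)/2 independent symbols.
d = 7
d(d+1)/2 = 7 * 8 / 2 = 28
Total = 7 * 28 = 196

196


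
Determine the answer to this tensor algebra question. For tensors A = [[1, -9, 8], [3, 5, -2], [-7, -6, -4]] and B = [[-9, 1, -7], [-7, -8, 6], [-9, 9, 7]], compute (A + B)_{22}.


Tensor addition is component-wise: (A + B)_{ij} = A_{ij} + B_{ij}.
A_{22} = 5
B_{22} = -8
(A + B)_{22} = 5 + -8 = -3

-3


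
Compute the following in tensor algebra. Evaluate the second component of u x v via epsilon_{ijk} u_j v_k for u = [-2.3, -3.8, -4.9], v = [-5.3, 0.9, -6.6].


(u x v)_2 = sum_{j,k} epsilon_{2jk} u_j v_k. Only permutations of (1,2,3) contribute; the two non-zero terms are:
eps_{213} u_1 v_3 = -1 * -2.3 * -6.6 = -15.18
eps_{231} u_3 v_1 = 1 * -4.9 * -5.3 = 25.97
(u x v)_2 = 10.79

10.79


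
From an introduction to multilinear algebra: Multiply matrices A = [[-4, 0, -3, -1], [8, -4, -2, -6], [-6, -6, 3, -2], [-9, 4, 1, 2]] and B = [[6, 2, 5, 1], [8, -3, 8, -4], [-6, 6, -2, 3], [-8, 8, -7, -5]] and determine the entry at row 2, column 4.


(AB)_{ij} = sum_k A_{ik} B_{kj}.
For i=2, j=4:
A_{21} * B_{14} = 8 * 1 = 8
A_{22} * B_{24} = -4 * -4 = 16
A_{23} * B_{34} = -2 * 3 = -6
A_{24} * B_{44} = -6 * -5 = 30
Sum = 8 + 16 + -6 + 30 = 48

48


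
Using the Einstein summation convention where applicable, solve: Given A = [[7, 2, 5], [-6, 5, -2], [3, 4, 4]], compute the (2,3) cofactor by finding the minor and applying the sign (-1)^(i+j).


To find cofactor C_{23}, delete row 2 and column 3.
The resulting 2x2 submatrix is: [[7, 2], [3, 4]]
Minor M_{23} = 7*4 - 2*3
  = 28 - 6 = 22
Sign = (-1)^(2+3) = (-1)^5 = -1
Cofactor C_{23} = -1 * 22 = -22

-22


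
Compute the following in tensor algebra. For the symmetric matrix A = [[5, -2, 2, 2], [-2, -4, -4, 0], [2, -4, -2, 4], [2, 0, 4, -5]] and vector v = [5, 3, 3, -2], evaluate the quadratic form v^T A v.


First compute Av:
(Av)_1 = 5*5 + -2*3 + 2*3 + 2*-2 = 21
(Av)_2 = -2*5 + -4*3 + -4*3 + 0*-2 = -34
(Av)_3 = 2*5 + -4*3 + -2*3 + 4*-2 = -16
(Av)_4 = 2*5 + 0*3 + 4*3 + -5*-2 = 32
Av = [21, -34, -16, 32]
Then v^T (Av) = 5*21 + 3*-34 + 3*-16 + -2*32
= 105 + -102 + -48 + -64 = -109

-109


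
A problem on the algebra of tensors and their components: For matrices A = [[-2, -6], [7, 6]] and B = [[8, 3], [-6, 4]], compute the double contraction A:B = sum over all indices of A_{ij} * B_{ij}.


A:B = sum over all i,j of A_{ij} * B_{ij}.
Row 1: -2*8=-16, -6*3=-18 => row sum = -34
Row 2: 7*-6=-42, 6*4=24 => row sum = -18
Total = -34 + -18 = -52

-52


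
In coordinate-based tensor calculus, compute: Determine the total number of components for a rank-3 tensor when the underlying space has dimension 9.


The number of components of a rank-r tensor in d dimensions is d^r.
Here d = 9 and r = 3.
9^3 = 729

729


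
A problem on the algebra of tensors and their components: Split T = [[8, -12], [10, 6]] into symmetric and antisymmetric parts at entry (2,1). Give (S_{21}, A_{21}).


T_{21} = 10
T_{12} = -12
S_{21} = (10 + -12)/2 = -2/2 = -1
A_{21} = (10 - -12)/2 = 22/2 = 11
Check: S + A = -1 + 11 = 10 = T_{21}.

(-1, 11)


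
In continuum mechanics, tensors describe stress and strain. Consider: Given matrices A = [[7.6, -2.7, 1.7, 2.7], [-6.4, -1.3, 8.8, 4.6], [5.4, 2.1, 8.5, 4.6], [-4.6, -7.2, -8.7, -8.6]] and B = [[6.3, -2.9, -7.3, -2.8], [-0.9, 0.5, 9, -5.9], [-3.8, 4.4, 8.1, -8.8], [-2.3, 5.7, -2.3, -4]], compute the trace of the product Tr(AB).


Tr(AB) = sum_i (AB)_{ii} where (AB)_{ii} = sum_k A_{ik} B_{ki}.
(AB)_{11} = 7.6*6.3 + -2.7*-0.9 + 1.7*-3.8 + 2.7*-2.3 = 37.64
(AB)_{22} = -6.4*-2.9 + -1.3*0.5 + 8.8*4.4 + 4.6*5.7 = 82.85
(AB)_{33} = 5.4*-7.3 + 2.1*9 + 8.5*8.1 + 4.6*-2.3 = 37.75
(AB)_{44} = -4.6*-2.8 + -7.2*-5.9 + -8.7*-8.8 + -8.6*-4 = 166.32
Tr(AB) = 37.64 + 82.85 + 37.75 + 166.32 = 324.56

324.56


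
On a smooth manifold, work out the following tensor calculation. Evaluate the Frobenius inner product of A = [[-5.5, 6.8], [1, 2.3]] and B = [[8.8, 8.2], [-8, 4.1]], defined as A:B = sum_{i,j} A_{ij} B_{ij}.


A:B = sum over all i,j of A_{ij} * B_{ij}.
Row 1: -5.5*8.8=-48.4, 6.8*8.2=55.76 => row sum = 7.36
Row 2: 1*-8=-8, 2.3*4.1=9.43 => row sum = 1.43
Total = 7.36 + 1.43 = 8.79

8.79


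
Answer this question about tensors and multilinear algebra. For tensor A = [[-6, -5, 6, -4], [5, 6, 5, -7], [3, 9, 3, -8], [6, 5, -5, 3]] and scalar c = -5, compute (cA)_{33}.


Scalar multiplication: (cA)_{ij} = c * A_{ij}.
c = -5
A_{33} = 3
(cA)_{33} = -5 * 3 = -15

-15


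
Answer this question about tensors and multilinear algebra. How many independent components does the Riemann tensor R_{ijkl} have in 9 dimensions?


The Riemann tensor in d dimensions has d^2(d^2 - 1)/12 independent components.
d = 9, so d^2 = 81
d^2 - 1 = 80
d^2(d^2 - 1) = 81 * 80 = 6480
Divide by 12: 6480 / 12 = 540

540


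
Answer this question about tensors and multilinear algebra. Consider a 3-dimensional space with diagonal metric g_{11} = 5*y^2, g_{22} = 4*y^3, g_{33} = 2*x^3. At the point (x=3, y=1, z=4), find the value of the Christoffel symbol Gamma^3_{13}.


For a diagonal metric, Gamma^k_{ij} = (1/2) g^{kk} (dg_{ik}/dx_j + dg_{jk}/dx_i - dg_{ij}/dx_k).
The metric is diagonal, so g_{ab} = 0 for a != b.
At the given point: g_{11} = 5, g_{22} = 4, g_{33} = 54
g^{33} = 1/54
dg_{13}/dx_3 = 0 (off-diagonal)
dg_{33}/dx_1 = dg_{33}/dx_1 = 54
dg_{13}/dx_3 = 0 (off-diagonal)
Numerator = 0 + 54 - 0 = 54
Gamma^3_{13} = 54 / (2 * 54) = 1/2

1/2


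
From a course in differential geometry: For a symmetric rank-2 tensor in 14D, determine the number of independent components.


A symmetric rank-2 tensor in d dimensions has d(d+1)/2 independent components.
d = 14
d(d+1)/2 = 14 * 15 / 2 = 210 / 2 = 105

105


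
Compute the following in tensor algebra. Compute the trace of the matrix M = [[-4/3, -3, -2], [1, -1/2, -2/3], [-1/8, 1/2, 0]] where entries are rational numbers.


The trace is the sum of diagonal entries.
Diagonal: M[1,1] = -4/3, M[2,2] = -1/2, M[3,3] = 0
Tr(M) = -4/3 + -1/2 + 0
Computing step by step:
After adding M[1,1]: -4/3
After adding M[2,2]: -11/6
After adding M[3,3]: -11/6
Tr(M) = -11/6

-11/6


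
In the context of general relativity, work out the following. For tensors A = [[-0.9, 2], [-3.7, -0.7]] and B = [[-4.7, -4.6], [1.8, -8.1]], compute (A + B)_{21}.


Tensor addition is component-wise: (A + B)_{ij} = A_{ij} + B_{ij}.
A_{21} = -3.7
B_{21} = 1.8
(A + B)_{21} = -3.7 + 1.8 = -1.9

-1.9


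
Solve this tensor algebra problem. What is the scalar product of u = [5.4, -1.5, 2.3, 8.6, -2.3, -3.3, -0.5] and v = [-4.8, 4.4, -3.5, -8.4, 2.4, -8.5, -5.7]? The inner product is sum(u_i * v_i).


The inner product u . v = sum of u_i * v_i.
Term-by-term: 5.4 * -4.8, -1.5 * 4.4, 2.3 * -3.5, 8.6 * -8.4, -2.3 * 2.4, -3.3 * -8.5, -0.5 * -5.7
Products: -25.92, -6.6, -8.05, -72.24, -5.52, 28.05, 2.85
Sum = -25.92 + -6.6 + -8.05 + -72.24 + -5.52 + 28.05 + 2.85 = -87.43

-87.43


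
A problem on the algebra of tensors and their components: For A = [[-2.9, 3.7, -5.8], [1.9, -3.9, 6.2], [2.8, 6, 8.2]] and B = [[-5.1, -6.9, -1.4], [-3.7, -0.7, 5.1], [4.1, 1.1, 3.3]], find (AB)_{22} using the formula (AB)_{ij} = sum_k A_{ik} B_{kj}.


(AB)_{ij} = sum_k A_{ik} B_{kj}.
For i=2, j=2:
A_{21} * B_{12} = 1.9 * -6.9 = -13.11
A_{22} * B_{22} = -3.9 * -0.7 = 2.73
A_{23} * B_{32} = 6.2 * 1.1 = 6.82
Sum = -13.11 + 2.73 + 6.82 = -3.56

-3.56


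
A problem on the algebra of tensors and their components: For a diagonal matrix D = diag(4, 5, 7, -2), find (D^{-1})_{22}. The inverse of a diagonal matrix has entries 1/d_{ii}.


For a diagonal matrix, the inverse has entries (D^{-1})_{ii} = 1/d_{ii}.
The diagonal entries are: d_{11} = 4, d_{22} = 5, d_{33} = 7, d_{44} = -2
We need (D^{-1})_{22} = 1/d_{22} = 1/5 = 1/5

1/5


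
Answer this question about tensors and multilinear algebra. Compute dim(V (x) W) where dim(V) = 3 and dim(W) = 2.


The dimension of a tensor product is the product of dimensions.
dim(V) = 3, dim(W) = 2
dim(V (x) W) = 3 * 2 = 6

6


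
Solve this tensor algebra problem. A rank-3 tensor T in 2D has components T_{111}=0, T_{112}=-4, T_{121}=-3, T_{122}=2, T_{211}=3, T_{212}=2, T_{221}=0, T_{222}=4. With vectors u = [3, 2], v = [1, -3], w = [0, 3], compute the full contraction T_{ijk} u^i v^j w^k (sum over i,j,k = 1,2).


S = sum over i,j,k of T_{ijk} u_i v_j w_k. Expanding all 8 terms:
T_{111}*u_1*v_1*w_1 = 0*3*1*0 = 0  (running total: 0)
T_{112}*u_1*v_1*w_2 = -4*3*1*3 = -36  (running total: -36)
T_{121}*u_1*v_2*w_1 = -3*3*-3*0 = 0  (running total: -36)
T_{122}*u_1*v_2*w_2 = 2*3*-3*3 = -54  (running total: -90)
T_{211}*u_2*v_1*w_1 = 3*2*1*0 = 0  (running total: -90)
T_{212}*u_2*v_1*w_2 = 2*2*1*3 = 12  (running total: -78)
T_{221}*u_2*v_2*w_1 = 0*2*-3*0 = 0  (running total: -78)
T_{222}*u_2*v_2*w_2 = 4*2*-3*3 = -72  (running total: -150)
S = -150

-150


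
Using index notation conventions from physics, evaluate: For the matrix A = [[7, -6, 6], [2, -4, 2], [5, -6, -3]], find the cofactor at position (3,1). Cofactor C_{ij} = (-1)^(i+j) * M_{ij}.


To find cofactor C_{31}, delete row 3 and column 1.
The resulting 2x2 submatrix is: [[-6, 6], [-4, 2]]
Minor M_{31} = -6*2 - 6*-4
  = -12 - -24 = 12
Sign = (-1)^(3+1) = (-1)^4 = 1
Cofactor C_{31} = 1 * 12 = 12

12


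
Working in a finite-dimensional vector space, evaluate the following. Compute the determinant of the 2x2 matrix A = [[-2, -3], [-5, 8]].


For a 2x2 matrix [[a, b], [c, d]], det = a*d - b*c.
a = -2, b = -3, c = -5, d = 8
a*d = -2 * 8 = -16
b*c = -3 * -5 = 15
det = -16 - 15 = -31

-31


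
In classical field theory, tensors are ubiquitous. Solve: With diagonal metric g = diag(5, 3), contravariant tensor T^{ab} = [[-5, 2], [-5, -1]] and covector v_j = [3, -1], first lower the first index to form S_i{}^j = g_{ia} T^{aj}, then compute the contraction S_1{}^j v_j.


Step 1: lower the first index. For a diagonal metric, g_{ia} T^{aj} = g_{ii} T^{ij} (no sum on i).
g_{11} = 5
S_1{}^1 = 5 * T^{11} = 5 * -5 = -25
S_1{}^2 = 5 * T^{12} = 5 * 2 = 10
Step 2: contract S_1{}^j with v_j.
S_1{}^1 * v_1 = -25 * 3 = -75
S_1{}^2 * v_2 = 10 * -1 = -10
Result = -75 + -10 = -85

-85


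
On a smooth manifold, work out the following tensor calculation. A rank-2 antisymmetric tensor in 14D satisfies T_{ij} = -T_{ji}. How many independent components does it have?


An antisymmetric rank-2 tensor satisfies A_{ij} = -A_{ji}, so diagonal entries are zero.
The independent components are the upper-triangular entries: C(n, 2) = n(n-1)/2.
n = 14
C(14, 2) = 14 * 13 / 2 = 182 / 2 = 91

91


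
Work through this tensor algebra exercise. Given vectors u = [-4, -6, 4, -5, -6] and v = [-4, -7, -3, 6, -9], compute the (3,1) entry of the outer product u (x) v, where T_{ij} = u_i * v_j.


The outer product entry T_{ij} = u_i * v_j.
We need i=3, j=1.
u_3 = 4, v_1 = -4
T_{3,1} = 4 * -4 = -16

-16


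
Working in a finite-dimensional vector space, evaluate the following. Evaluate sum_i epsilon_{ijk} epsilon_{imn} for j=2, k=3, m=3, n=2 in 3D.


Using the identity: epsilon_{ijk} epsilon_{imn} = delta_{jm} delta_{kn} - delta_{jn} delta_{km}.
delta_{23} = 0
delta_{32} = 0
delta_{22} = 1
delta_{33} = 1
Result = 0 * 0 - 1 * 1 = 0 - 1 = -1

-1


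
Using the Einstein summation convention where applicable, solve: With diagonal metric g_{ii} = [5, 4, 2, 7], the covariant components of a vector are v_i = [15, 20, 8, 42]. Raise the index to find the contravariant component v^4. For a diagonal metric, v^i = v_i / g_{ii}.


To raise an index with a diagonal metric: v^i = v_i / g_{ii}.
For index 4: v_4 = 42, g_{44} = 7
v^4 = 42 / 7 = 6

6


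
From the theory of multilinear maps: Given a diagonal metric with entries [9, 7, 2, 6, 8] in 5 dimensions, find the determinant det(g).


For a diagonal metric, the determinant is the product of diagonal entries.
Diagonal entries: 9, 7, 2, 6, 8
det(g) = 9 * 7 * 2 * 6 * 8 = 6048

6048


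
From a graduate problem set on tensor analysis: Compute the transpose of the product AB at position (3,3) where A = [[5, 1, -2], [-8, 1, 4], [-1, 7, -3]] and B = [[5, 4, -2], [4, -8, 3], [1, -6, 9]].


(AB)^T_{ij} = (AB)_{ji} = sum_k A_{jk} B_{ki}.
For i=3, j=3 we need (AB)_{33}:
A_{31} * B_{13} = -1 * -2 = 2
A_{32} * B_{23} = 7 * 3 = 21
A_{33} * B_{33} = -3 * 9 = -27
Sum = 2 + 21 + -27 = -4

-4


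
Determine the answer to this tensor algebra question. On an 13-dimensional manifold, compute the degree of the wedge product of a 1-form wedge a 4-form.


The degree of a wedge product is the sum of the degrees of the individual forms.
Degrees: 1, 4
Total degree = 1 + 4 = 5

5


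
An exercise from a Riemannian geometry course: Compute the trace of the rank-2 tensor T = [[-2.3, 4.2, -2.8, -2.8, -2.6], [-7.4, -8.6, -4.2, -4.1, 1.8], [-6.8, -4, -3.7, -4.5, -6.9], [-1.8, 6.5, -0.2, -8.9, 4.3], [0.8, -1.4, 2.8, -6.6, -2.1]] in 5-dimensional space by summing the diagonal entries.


The contraction (trace) of a rank-2 tensor is the sum of its diagonal elements.
Diagonal entries: A[1,1] = -2.3, A[2,2] = -8.6, A[3,3] = -3.7, A[4,4] = -8.9, A[5,5] = -2.1
Tr(A) = -2.3 + -8.6 + -3.7 + -8.9 + -2.1 = -25.6

-25.6


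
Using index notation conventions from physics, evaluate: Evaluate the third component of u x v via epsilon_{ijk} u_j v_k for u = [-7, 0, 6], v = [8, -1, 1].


(u x v)_3 = sum_{j,k} epsilon_{3jk} u_j v_k. Only permutations of (1,2,3) contribute; the two non-zero terms are:
eps_{312} u_1 v_2 = 1 * -7 * -1 = 7
eps_{321} u_2 v_1 = -1 * 0 * 8 = 0
(u x v)_3 = 7

7


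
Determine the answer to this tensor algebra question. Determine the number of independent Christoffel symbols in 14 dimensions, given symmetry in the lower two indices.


Christoffel symbols Gamma^k_{ij} are symmetric in i,j, so there are d * d(d+1)/2 independent symbols.
d = 14
d(d+1)/2 = 14 * 15 / 2 = 105
Total = 14 * 105 = 1470

1470


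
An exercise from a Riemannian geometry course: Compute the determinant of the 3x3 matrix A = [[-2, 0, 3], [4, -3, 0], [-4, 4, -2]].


Expanding along the first row, det(A) = a11*M_11 - a12*M_12 + a13*M_13, where M_1j is the (1,j) minor.
Minor M_11 = -3*-2 - 0*4 = 6
Minor M_12 = 4*-2 - 0*-4 = -8
Minor M_13 = 4*4 - -3*-4 = 4
det = -2*(6) - 0*(-8) + 3*(4)
    = -12 - 0 + 12
    = 0

0


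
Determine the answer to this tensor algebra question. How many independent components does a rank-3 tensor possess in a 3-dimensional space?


The number of components of a rank-r tensor in d dimensions is d^r.
Here d = 3 and r = 3.
3^3 = 27

27


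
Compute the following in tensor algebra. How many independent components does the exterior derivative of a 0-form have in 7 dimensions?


The exterior derivative of a p-form is a (p+1)-form.
Its number of independent components is C(n, p+1).
n = 7, p+1 = 1
C(7, 1) = 7

7


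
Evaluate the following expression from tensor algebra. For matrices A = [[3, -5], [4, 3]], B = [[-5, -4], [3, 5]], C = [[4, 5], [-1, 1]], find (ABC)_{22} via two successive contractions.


(ABC)_{22} = sum_m (AB)_{2m} C_{m2}. First compute row 2 of AB.
(AB)_{21} = 4*-5 + 3*3 = -11
(AB)_{22} = 4*-4 + 3*5 = -1
Now contract with column 2 of C:
(AB)_{21} * C_{12} = -11 * 5 = -55
(AB)_{22} * C_{22} = -1 * 1 = -1
(ABC)_{22} = -55 + -1 = -56

-56


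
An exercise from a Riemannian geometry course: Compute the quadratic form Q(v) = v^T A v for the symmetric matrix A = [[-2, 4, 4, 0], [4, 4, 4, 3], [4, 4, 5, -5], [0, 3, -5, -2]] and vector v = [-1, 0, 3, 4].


First compute Av:
(Av)_1 = -2*-1 + 4*0 + 4*3 + 0*4 = 14
(Av)_2 = 4*-1 + 4*0 + 4*3 + 3*4 = 20
(Av)_3 = 4*-1 + 4*0 + 5*3 + -5*4 = -9
(Av)_4 = 0*-1 + 3*0 + -5*3 + -2*4 = -23
Av = [14, 20, -9, -23]
Then v^T (Av) = -1*14 + 0*20 + 3*-9 + 4*-23
= -14 + 0 + -27 + -92 = -133

-133


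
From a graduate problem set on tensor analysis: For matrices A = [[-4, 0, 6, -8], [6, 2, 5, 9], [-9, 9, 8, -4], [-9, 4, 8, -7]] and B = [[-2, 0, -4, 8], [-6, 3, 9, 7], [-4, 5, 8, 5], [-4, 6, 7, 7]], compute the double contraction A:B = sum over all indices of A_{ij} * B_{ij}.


A:B = sum over all i,j of A_{ij} * B_{ij}.
Row 1: -4*-2=8, 0*0=0, 6*-4=-24, -8*8=-64 => row sum = -80
Row 2: 6*-6=-36, 2*3=6, 5*9=45, 9*7=63 => row sum = 78
Row 3: -9*-4=36, 9*5=45, 8*8=64, -4*5=-20 => row sum = 125
Row 4: -9*-4=36, 4*6=24, 8*7=56, -7*7=-49 => row sum = 67
Total = -80 + 78 + 125 + 67 = 190

190


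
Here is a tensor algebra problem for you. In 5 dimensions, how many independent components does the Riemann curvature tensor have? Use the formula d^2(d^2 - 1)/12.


The Riemann tensor in d dimensions has d^2(d^2 - 1)/12 independent components.
d = 5, so d^2 = 25
d^2 - 1 = 24
d^2(d^2 - 1) = 25 * 24 = 600
Divide by 12: 600 / 12 = 50

50


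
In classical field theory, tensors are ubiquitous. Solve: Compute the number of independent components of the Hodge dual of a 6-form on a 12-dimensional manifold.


The Hodge dual of a p-form on an n-dimensional manifold is an (n-p)-form.
n = 12, p = 6, so dual degree = 12 - 6 = 6
The number of components is C(n, n-p) = C(12, 6) = 924

924


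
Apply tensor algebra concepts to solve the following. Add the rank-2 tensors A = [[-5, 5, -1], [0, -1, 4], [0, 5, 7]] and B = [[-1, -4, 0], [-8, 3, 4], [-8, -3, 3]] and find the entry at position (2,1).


Tensor addition is component-wise: (A + B)_{ij} = A_{ij} + B_{ij}.
A_{21} = 0
B_{21} = -8
(A + B)_{21} = 0 + -8 = -8

-8


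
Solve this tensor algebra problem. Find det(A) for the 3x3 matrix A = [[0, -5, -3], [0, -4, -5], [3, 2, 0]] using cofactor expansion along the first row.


Expanding along the first row, det(A) = a11*M_11 - a12*M_12 + a13*M_13, where M_1j is the (1,j) minor.
Minor M_11 = -4*0 - -5*2 = 10
Minor M_12 = 0*0 - -5*3 = 15
Minor M_13 = 0*2 - -4*3 = 12
det = 0*(10) - -5*(15) + -3*(12)
    = 0 - -75 + -36
    = 39

39


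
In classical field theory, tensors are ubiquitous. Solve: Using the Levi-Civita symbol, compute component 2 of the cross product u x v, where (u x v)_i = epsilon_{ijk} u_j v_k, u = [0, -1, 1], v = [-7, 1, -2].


(u x v)_2 = sum_{j,k} epsilon_{2jk} u_j v_k. Only permutations of (1,2,3) contribute; the two non-zero terms are:
eps_{213} u_1 v_3 = -1 * 0 * -2 = 0
eps_{231} u_3 v_1 = 1 * 1 * -7 = -7
(u x v)_2 = -7

-7


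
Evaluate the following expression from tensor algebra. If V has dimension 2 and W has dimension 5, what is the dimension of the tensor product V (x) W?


The dimension of a tensor product is the product of dimensions.
dim(V) = 2, dim(W) = 5
dim(V (x) W) = 2 * 5 = 10

10


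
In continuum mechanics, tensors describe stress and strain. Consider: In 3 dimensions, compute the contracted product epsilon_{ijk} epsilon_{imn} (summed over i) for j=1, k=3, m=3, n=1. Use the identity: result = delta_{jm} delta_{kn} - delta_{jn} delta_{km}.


Using the identity: epsilon_{ijk} epsilon_{imn} = delta_{jm} delta_{kn} - delta_{jn} delta_{km}.
delta_{13} = 0
delta_{31} = 0
delta_{11} = 1
delta_{33} = 1
Result = 0 * 0 - 1 * 1 = 0 - 1 = -1

-1


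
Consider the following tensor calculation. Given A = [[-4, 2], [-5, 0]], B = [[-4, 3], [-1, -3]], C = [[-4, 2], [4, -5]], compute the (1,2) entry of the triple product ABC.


(ABC)_{12} = sum_m (AB)_{1m} C_{m2}. First compute row 1 of AB.
(AB)_{11} = -4*-4 + 2*-1 = 14
(AB)_{12} = -4*3 + 2*-3 = -18
Now contract with column 2 of C:
(AB)_{11} * C_{12} = 14 * 2 = 28
(AB)_{12} * C_{22} = -18 * -5 = 90
(ABC)_{12} = 28 + 90 = 118

118


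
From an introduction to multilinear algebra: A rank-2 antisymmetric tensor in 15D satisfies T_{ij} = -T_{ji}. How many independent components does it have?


An antisymmetric rank-2 tensor satisfies A_{ij} = -A_{ji}, so diagonal entries are zero.
The independent components are the upper-triangular entries: C(n, 2) = n(n-1)/2.
n = 15
C(15, 2) = 15 * 14 / 2 = 210 / 2 = 105

105


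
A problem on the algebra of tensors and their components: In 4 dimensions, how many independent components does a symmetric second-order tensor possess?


A symmetric rank-2 tensor in d dimensions has d(d+1)/2 independent components.
d = 4
d(d+1)/2 = 4 * 5 / 2 = 20 / 2 = 10

10


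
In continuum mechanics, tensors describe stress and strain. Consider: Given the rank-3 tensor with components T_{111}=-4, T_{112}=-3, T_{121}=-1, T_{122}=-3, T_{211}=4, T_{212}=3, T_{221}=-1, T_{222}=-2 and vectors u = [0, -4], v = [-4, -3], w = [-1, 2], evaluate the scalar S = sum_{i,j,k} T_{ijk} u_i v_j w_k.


S = sum over i,j,k of T_{ijk} u_i v_j w_k. Expanding all 8 terms:
T_{111}*u_1*v_1*w_1 = -4*0*-4*-1 = 0  (running total: 0)
T_{112}*u_1*v_1*w_2 = -3*0*-4*2 = 0  (running total: 0)
T_{121}*u_1*v_2*w_1 = -1*0*-3*-1 = 0  (running total: 0)
T_{122}*u_1*v_2*w_2 = -3*0*-3*2 = 0  (running total: 0)
T_{211}*u_2*v_1*w_1 = 4*-4*-4*-1 = -64  (running total: -64)
T_{212}*u_2*v_1*w_2 = 3*-4*-4*2 = 96  (running total: 32)
T_{221}*u_2*v_2*w_1 = -1*-4*-3*-1 = 12  (running total: 44)
T_{222}*u_2*v_2*w_2 = -2*-4*-3*2 = -48  (running total: -4)
S = -4

-4


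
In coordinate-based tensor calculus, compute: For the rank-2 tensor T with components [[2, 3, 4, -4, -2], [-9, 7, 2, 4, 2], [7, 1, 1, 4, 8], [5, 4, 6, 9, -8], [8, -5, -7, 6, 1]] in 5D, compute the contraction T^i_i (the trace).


The contraction (trace) of a rank-2 tensor is the sum of its diagonal elements.
Diagonal entries: A[1,1] = 2, A[2,2] = 7, A[3,3] = 1, A[4,4] = 9, A[5,5] = 1
Tr(A) = 2 + 7 + 1 + 9 + 1 = 20

20


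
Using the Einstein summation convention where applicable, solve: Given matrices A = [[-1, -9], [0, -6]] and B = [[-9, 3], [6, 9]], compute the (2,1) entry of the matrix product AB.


(AB)_{ij} = sum_k A_{ik} B_{kj}.
For i=2, j=1:
A_{21} * B_{11} = 0 * -9 = 0
A_{22} * B_{21} = -6 * 6 = -36
Sum = 0 + -36 = -36

-36


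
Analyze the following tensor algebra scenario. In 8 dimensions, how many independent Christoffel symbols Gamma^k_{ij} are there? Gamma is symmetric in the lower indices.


Christoffel symbols Gamma^k_{ij} are symmetric in i,j, so there are d * d(d+1)/2 independent symbols.
d = 8
d(d+1)/2 = 8 * 9 / 2 = 36
Total = 8 * 36 = 288

288


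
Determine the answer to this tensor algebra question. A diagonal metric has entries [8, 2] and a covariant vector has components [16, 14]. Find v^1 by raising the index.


To raise an index with a diagonal metric: v^i = v_i / g_{ii}.
For index 1: v_1 = 16, g_{11} = 8
v^1 = 16 / 8 = 2

2


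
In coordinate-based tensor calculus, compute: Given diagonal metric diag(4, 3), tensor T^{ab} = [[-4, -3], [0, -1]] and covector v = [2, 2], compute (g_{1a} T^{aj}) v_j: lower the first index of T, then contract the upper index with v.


Step 1: lower the first index. For a diagonal metric, g_{ia} T^{aj} = g_{ii} T^{ij} (no sum on i).
g_{11} = 4
S_1{}^1 = 4 * T^{11} = 4 * -4 = -16
S_1{}^2 = 4 * T^{12} = 4 * -3 = -12
Step 2: contract S_1{}^j with v_j.
S_1{}^1 * v_1 = -16 * 2 = -32
S_1{}^2 * v_2 = -12 * 2 = -24
Result = -32 + -24 = -56

-56


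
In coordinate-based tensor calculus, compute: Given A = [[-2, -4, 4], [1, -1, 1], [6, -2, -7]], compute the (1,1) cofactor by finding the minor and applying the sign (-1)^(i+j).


To find cofactor C_{11}, delete row 1 and column 1.
The resulting 2x2 submatrix is: [[-1, 1], [-2, -7]]
Minor M_{11} = -1*-7 - 1*-2
  = 7 - -2 = 9
Sign = (-1)^(1+1) = (-1)^2 = 1
Cofactor C_{11} = 1 * 9 = 9

9


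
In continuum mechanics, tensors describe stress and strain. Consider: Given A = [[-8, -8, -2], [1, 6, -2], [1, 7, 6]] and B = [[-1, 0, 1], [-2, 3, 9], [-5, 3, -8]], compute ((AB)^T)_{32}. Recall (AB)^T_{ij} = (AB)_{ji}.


(AB)^T_{ij} = (AB)_{ji} = sum_k A_{jk} B_{ki}.
For i=3, j=2 we need (AB)_{23}:
A_{21} * B_{13} = 1 * 1 = 1
A_{22} * B_{23} = 6 * 9 = 54
A_{23} * B_{33} = -2 * -8 = 16
Sum = 1 + 54 + 16 = 71

71


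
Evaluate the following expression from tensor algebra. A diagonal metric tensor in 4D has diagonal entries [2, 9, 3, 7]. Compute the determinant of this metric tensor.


For a diagonal metric, the determinant is the product of diagonal entries.
Diagonal entries: 2, 9, 3, 7
det(g) = 2 * 9 * 3 * 7 = 378

378


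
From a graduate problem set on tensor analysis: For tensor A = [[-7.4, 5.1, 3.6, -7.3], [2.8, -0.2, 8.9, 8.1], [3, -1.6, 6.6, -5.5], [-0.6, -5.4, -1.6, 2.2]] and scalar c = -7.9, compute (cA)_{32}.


Scalar multiplication: (cA)_{ij} = c * A_{ij}.
c = -7.9
A_{32} = -1.6
(cA)_{32} = -7.9 * -1.6 = 12.64

12.64


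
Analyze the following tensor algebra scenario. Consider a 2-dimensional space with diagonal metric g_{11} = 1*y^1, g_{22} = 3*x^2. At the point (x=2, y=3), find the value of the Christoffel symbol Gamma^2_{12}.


For a diagonal metric, Gamma^k_{ij} = (1/2) g^{kk} (dg_{ik}/dx_j + dg_{jk}/dx_i - dg_{ij}/dx_k).
The metric is diagonal, so g_{ab} = 0 for a != b.
At the given point: g_{11} = 3, g_{22} = 12
g^{22} = 1/12
dg_{12}/dx_2 = 0 (off-diagonal)
dg_{22}/dx_1 = dg_{22}/dx_1 = 12
dg_{12}/dx_2 = 0 (off-diagonal)
Numerator = 0 + 12 - 0 = 12
Gamma^2_{12} = 12 / (2 * 12) = 1/2

1/2


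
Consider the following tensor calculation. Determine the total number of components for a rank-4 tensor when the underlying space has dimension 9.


The number of components of a rank-r tensor in d dimensions is d^r.
Here d = 9 and r = 4.
9^4 = 6561

6561


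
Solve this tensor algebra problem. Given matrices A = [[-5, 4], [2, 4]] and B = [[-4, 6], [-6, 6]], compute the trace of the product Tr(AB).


Tr(AB) = sum_i (AB)_{ii} where (AB)_{ii} = sum_k A_{ik} B_{ki}.
(AB)_{11} = -5*-4 + 4*-6 = -4
(AB)_{22} = 2*6 + 4*6 = 36
Tr(AB) = -4 + 36 = 32

32


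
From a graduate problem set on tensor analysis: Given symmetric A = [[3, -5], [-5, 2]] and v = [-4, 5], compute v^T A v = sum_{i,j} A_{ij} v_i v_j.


First compute Av:
(Av)_1 = 3*-4 + -5*5 = -37
(Av)_2 = -5*-4 + 2*5 = 30
Av = [-37, 30]
Then v^T (Av) = -4*-37 + 5*30
= 148 + 150 = 298

298


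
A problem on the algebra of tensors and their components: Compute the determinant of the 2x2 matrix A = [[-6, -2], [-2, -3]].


For a 2x2 matrix [[a, b], [c, d]], det = a*d - b*c.
a = -6, b = -2, c = -2, d = -3
a*d = -6 * -3 = 18
b*c = -2 * -2 = 4
det = 18 - 4 = 14

14


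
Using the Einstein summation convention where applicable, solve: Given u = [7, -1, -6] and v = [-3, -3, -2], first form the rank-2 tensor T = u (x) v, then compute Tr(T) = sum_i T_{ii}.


The outer product gives T_{ij} = u_i v_j.
The trace (contraction) is Tr(T) = sum_i T_{ii} = sum_i u_i v_i.
Diagonal entries:
T_{11} = u_1 * v_1 = 7 * -3 = -21
T_{22} = u_2 * v_2 = -1 * -3 = 3
T_{33} = u_3 * v_3 = -6 * -2 = 12
Tr(T) = -21 + 3 + 12 = -6

-6


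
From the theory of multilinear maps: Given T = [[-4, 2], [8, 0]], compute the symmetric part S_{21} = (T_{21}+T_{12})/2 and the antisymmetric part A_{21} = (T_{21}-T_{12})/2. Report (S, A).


T_{21} = 8
T_{12} = 2
S_{21} = (8 + 2)/2 = 10/2 = 5
A_{21} = (8 - 2)/2 = 6/2 = 3
Check: S + A = 5 + 3 = 8 = T_{21}.

(5, 3)


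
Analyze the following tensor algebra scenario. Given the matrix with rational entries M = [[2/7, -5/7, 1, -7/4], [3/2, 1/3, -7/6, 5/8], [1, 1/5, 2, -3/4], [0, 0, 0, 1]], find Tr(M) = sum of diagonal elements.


The trace is the sum of diagonal entries.
Diagonal: M[1,1] = 2/7, M[2,2] = 1/3, M[3,3] = 2, M[4,4] = 1
Tr(M) = 2/7 + 1/3 + 2 + 1
Computing step by step:
After adding M[1,1]: 2/7
After adding M[2,2]: 13/21
After adding M[3,3]: 55/21
After adding M[4,4]: 76/21
Tr(M) = 76/21

76/21


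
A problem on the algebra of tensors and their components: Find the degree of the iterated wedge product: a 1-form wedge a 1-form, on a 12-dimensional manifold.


The degree of a wedge product is the sum of the degrees of the individual forms.
Degrees: 1, 1
Total degree = 1 + 1 = 2

2


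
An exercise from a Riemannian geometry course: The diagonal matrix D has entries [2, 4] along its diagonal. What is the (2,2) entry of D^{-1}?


For a diagonal matrix, the inverse has entries (D^{-1})_{ii} = 1/d_{ii}.
The diagonal entries are: d_{11} = 2, d_{22} = 4
We need (D^{-1})_{22} = 1/d_{22} = 1/4 = 1/4

1/4


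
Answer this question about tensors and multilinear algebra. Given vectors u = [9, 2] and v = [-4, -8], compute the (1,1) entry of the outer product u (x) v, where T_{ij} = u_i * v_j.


The outer product entry T_{ij} = u_i * v_j.
We need i=1, j=1.
u_1 = 9, v_1 = -4
T_{1,1} = 9 * -4 = -36

-36


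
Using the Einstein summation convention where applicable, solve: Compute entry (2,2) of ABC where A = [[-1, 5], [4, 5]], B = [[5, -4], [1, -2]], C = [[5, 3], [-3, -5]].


(ABC)_{22} = sum_m (AB)_{2m} C_{m2}. First compute row 2 of AB.
(AB)_{21} = 4*5 + 5*1 = 25
(AB)_{22} = 4*-4 + 5*-2 = -26
Now contract with column 2 of C:
(AB)_{21} * C_{12} = 25 * 3 = 75
(AB)_{22} * C_{22} = -26 * -5 = 130
(ABC)_{22} = 75 + 130 = 205

205


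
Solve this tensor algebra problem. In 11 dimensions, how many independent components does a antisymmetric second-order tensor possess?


A antisymmetric rank-2 tensor in d dimensions has d(d-1)/2 independent components.
d = 11
d(d-1)/2 = 11 * 10 / 2 = 110 / 2 = 55

55


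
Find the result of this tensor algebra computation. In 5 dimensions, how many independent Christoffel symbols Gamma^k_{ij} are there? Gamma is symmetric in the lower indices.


Christoffel symbols Gamma^k_{ij} are symmetric in i,j, so there are d * d(d+1)/2 independent symbols.
d = 5
d(d+1)/2 = 5 * 6 / 2 = 15
Total = 5 * 15 = 75

75


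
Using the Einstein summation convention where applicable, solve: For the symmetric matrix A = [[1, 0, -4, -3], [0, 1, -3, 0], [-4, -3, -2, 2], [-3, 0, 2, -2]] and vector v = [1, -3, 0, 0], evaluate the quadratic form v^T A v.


First compute Av:
(Av)_1 = 1*1 + 0*-3 + -4*0 + -3*0 = 1
(Av)_2 = 0*1 + 1*-3 + -3*0 + 0*0 = -3
(Av)_3 = -4*1 + -3*-3 + -2*0 + 2*0 = 5
(Av)_4 = -3*1 + 0*-3 + 2*0 + -2*0 = -3
Av = [1, -3, 5, -3]
Then v^T (Av) = 1*1 + -3*-3 + 0*5 + 0*-3
= 1 + 9 + 0 + 0 = 10

10


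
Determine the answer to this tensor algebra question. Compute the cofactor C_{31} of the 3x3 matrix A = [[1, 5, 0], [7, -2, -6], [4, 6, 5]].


To find cofactor C_{31}, delete row 3 and column 1.
The resulting 2x2 submatrix is: [[5, 0], [-2, -6]]
Minor M_{31} = 5*-6 - 0*-2
  = -30 - 0 = -30
Sign = (-1)^(3+1) = (-1)^4 = 1
Cofactor C_{31} = 1 * -30 = -30

-30


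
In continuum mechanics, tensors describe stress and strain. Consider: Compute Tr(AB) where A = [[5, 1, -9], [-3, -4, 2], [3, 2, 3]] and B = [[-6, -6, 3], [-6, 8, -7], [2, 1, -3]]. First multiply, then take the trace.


Tr(AB) = sum_i (AB)_{ii} where (AB)_{ii} = sum_k A_{ik} B_{ki}.
(AB)_{11} = 5*-6 + 1*-6 + -9*2 = -54
(AB)_{22} = -3*-6 + -4*8 + 2*1 = -12
(AB)_{33} = 3*3 + 2*-7 + 3*-3 = -14
Tr(AB) = -54 + -12 + -14 = -80

-80


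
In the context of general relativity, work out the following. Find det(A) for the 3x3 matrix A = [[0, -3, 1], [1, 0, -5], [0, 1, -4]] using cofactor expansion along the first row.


Expanding along the first row, det(A) = a11*M_11 - a12*M_12 + a13*M_13, where M_1j is the (1,j) minor.
Minor M_11 = 0*-4 - -5*1 = 5
Minor M_12 = 1*-4 - -5*0 = -4
Minor M_13 = 1*1 - 0*0 = 1
det = 0*(5) - -3*(-4) + 1*(1)
    = 0 - 12 + 1
    = -11

-11


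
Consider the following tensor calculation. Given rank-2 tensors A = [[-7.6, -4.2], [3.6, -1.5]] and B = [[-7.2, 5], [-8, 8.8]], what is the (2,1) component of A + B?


Tensor addition is component-wise: (A + B)_{ij} = A_{ij} + B_{ij}.
A_{21} = 3.6
B_{21} = -8
(A + B)_{21} = 3.6 + -8 = -4.4

-4.4


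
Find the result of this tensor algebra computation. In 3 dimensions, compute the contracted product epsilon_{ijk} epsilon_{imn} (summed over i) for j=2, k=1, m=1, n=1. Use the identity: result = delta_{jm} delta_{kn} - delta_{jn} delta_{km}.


Using the identity: epsilon_{ijk} epsilon_{imn} = delta_{jm} delta_{kn} - delta_{jn} delta_{km}.
delta_{21} = 0
delta_{11} = 1
delta_{21} = 0
delta_{11} = 1
Result = 0 * 1 - 0 * 1 = 0 - 0 = 0

0


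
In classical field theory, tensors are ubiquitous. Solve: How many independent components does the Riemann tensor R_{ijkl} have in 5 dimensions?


The Riemann tensor in d dimensions has d^2(d^2 - 1)/12 independent components.
d = 5, so d^2 = 25
d^2 - 1 = 24
d^2(d^2 - 1) = 25 * 24 = 600
Divide by 12: 600 / 12 = 50

50


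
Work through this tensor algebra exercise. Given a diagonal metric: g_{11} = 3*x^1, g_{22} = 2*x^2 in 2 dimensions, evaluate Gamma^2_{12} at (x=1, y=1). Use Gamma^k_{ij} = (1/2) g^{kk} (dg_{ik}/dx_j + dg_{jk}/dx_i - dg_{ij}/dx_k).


For a diagonal metric, Gamma^k_{ij} = (1/2) g^{kk} (dg_{ik}/dx_j + dg_{jk}/dx_i - dg_{ij}/dx_k).
The metric is diagonal, so g_{ab} = 0 for a != b.
At the given point: g_{11} = 3, g_{22} = 2
g^{22} = 1/2
dg_{12}/dx_2 = 0 (off-diagonal)
dg_{22}/dx_1 = dg_{22}/dx_1 = 4
dg_{12}/dx_2 = 0 (off-diagonal)
Numerator = 0 + 4 - 0 = 4
Gamma^2_{12} = 4 / (2 * 2) = 1

1


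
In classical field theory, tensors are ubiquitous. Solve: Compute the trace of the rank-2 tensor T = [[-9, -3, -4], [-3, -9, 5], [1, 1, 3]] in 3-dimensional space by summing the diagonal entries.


The contraction (trace) of a rank-2 tensor is the sum of its diagonal elements.
Diagonal entries: A[1,1] = -9, A[2,2] = -9, A[3,3] = 3
Tr(A) = -9 + -9 + 3 = -15

-15


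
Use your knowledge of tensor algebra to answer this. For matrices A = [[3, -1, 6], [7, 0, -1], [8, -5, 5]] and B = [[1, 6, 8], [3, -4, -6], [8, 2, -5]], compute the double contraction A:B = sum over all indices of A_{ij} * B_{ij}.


A:B = sum over all i,j of A_{ij} * B_{ij}.
Row 1: 3*1=3, -1*6=-6, 6*8=48 => row sum = 45
Row 2: 7*3=21, 0*-4=0, -1*-6=6 => row sum = 27
Row 3: 8*8=64, -5*2=-10, 5*-5=-25 => row sum = 29
Total = 45 + 27 + 29 = 101

101
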